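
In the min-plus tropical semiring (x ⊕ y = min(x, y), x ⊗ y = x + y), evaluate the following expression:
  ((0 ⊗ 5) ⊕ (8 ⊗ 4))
((0 ⊗ 5) ⊕ (8 ⊗ 4)) = 5

Expand innermost to outermost. Recall ⊕ takes the minimum of its arguments and ⊗ takes their sum. Working out the expression ((0 ⊗ 5) ⊕ (8 ⊗ 4)) gives 5.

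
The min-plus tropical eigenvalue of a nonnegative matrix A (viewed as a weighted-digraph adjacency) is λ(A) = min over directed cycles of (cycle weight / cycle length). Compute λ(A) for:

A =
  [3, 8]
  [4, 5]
λ(A) = 3

Enumerate directed cycles and compute their means (weight / length). Sample:
  cycle 0 → 0: weight = 3, length = 1, mean = 3/1 ≈ 3.000
  cycle 1 → 1: weight = 5, length = 1, mean = 5/1 ≈ 5.000
  cycle 0 → 1 → 0: weight = 12, length = 2, mean = 12/2 ≈ 6.000
  cycle 1 → 0 → 1: weight = 12, length = 2, mean = 12/2 ≈ 6.000
Minimum mean = 3.000, attained e.g. along the cycle 0 → 0 with weight 3 and length 1. So λ(A) = 3/1 = 3.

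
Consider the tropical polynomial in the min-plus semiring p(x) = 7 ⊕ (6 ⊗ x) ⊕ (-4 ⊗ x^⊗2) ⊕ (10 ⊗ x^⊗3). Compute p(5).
p(5) = 6

A tropical monomial a ⊗ x^⊗i evaluates to a + i · x. Evaluating each term at x = 5:
  Term 0 contributes 7 + 0 · 5 = 7
  Term 1 contributes 6 + 1 · 5 = 11
  Term 2 contributes -4 + 2 · 5 = 6
  Term 3 contributes 10 + 3 · 5 = 25
p(5) = ⊕ of these = min[7, 11, 6, 25] = 6.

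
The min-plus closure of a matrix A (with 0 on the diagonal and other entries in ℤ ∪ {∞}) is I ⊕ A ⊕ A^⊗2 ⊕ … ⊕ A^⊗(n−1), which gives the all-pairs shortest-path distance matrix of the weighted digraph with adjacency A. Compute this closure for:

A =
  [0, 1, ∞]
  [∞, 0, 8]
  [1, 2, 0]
Closure =
  [0, 1, 9]
  [9, 0, 8]
  [1, 2, 0]

This is the Floyd-Warshall all-pairs shortest-path computation. For each intermediate vertex k = 0, 1, …, 2, update dist[i][j] ← min(dist[i][j], dist[i][k] + dist[k][j]). The final matrix gives, for each (i, j), the minimum total weight of any directed path from i to j (possibly empty when i = j).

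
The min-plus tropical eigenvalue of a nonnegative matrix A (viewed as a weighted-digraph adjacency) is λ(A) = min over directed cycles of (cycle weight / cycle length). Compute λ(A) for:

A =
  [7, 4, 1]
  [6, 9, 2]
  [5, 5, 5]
λ(A) = 3

Enumerate directed cycles and compute their means (weight / length). Sample:
  cycle 0 → 0: weight = 7, length = 1, mean = 7/1 ≈ 7.000
  cycle 1 → 1: weight = 9, length = 1, mean = 9/1 ≈ 9.000
  cycle 2 → 2: weight = 5, length = 1, mean = 5/1 ≈ 5.000
  cycle 0 → 1 → 0: weight = 10, length = 2, mean = 10/2 ≈ 5.000
  cycle 0 → 2 → 0: weight = 6, length = 2, mean = 6/2 ≈ 3.000
  cycle 1 → 0 → 1: weight = 10, length = 2, mean = 10/2 ≈ 5.000
Minimum mean = 3.000, attained e.g. along the cycle 0 → 2 → 0 with weight 6 and length 2. So λ(A) = 6/2 = 3.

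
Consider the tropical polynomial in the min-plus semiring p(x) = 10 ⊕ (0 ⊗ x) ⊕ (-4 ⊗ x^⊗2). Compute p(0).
p(0) = -4

A tropical monomial a ⊗ x^⊗i evaluates to a + i · x. Evaluating each term at x = 0:
  Term 0 contributes 10 + 0 · 0 = 10
  Term 1 contributes 0 + 1 · 0 = 0
  Term 2 contributes -4 + 2 · 0 = -4
p(0) = ⊕ of these = min[10, 0, -4] = -4.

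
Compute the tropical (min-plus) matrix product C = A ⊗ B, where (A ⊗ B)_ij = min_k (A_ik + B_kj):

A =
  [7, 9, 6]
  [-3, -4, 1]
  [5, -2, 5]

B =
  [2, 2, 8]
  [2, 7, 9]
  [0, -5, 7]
A ⊗ B =
  [6, 1, 13]
  [-2, -4, 5]
  [0, 0, 7]

Apply the min-plus product entry-by-entry:
  C[0][0] = min over k of (A[0][0] + B[0][0] = 7 + 2 = 9, A[0][1] + B[1][0] = 9 + 2 = 11, A[0][2] + B[2][0] = 6 + 0 = 6) = 6 (attained at k = 2)
  C[0][1] = min over k of (A[0][0] + B[0][1] = 7 + 2 = 9, A[0][1] + B[1][1] = 9 + 7 = 16, A[0][2] + B[2][1] = 6 + -5 = 1) = 1 (attained at k = 2)
  C[0][2] = min over k of (A[0][0] + B[0][2] = 7 + 8 = 15, A[0][1] + B[1][2] = 9 + 9 = 18, A[0][2] + B[2][2] = 6 + 7 = 13) = 13 (attained at k = 2)
  C[1][0] = min over k of (A[1][0] + B[0][0] = -3 + 2 = -1, A[1][1] + B[1][0] = -4 + 2 = -2, A[1][2] + B[2][0] = 1 + 0 = 1) = -2 (attained at k = 1)
  C[1][1] = min over k of (A[1][0] + B[0][1] = -3 + 2 = -1, A[1][1] + B[1][1] = -4 + 7 = 3, A[1][2] + B[2][1] = 1 + -5 = -4) = -4 (attained at k = 2)
  C[1][2] = min over k of (A[1][0] + B[0][2] = -3 + 8 = 5, A[1][1] + B[1][2] = -4 + 9 = 5, A[1][2] + B[2][2] = 1 + 7 = 8) = 5 (attained at k = 0)
  C[2][0] = min over k of (A[2][0] + B[0][0] = 5 + 2 = 7, A[2][1] + B[1][0] = -2 + 2 = 0, A[2][2] + B[2][0] = 5 + 0 = 5) = 0 (attained at k = 1)
  C[2][1] = min over k of (A[2][0] + B[0][1] = 5 + 2 = 7, A[2][1] + B[1][1] = -2 + 7 = 5, A[2][2] + B[2][1] = 5 + -5 = 0) = 0 (attained at k = 2)
  C[2][2] = min over k of (A[2][0] + B[0][2] = 5 + 8 = 13, A[2][1] + B[1][2] = -2 + 9 = 7, A[2][2] + B[2][2] = 5 + 7 = 12) = 7 (attained at k = 1)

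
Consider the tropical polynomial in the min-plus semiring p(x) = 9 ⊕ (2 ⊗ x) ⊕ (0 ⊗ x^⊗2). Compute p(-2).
p(-2) = -4

A tropical monomial a ⊗ x^⊗i evaluates to a + i · x. Evaluating each term at x = -2:
  Term 0 contributes 9 + 0 · -2 = 9
  Term 1 contributes 2 + 1 · -2 = 0
  Term 2 contributes 0 + 2 · -2 = -4
p(-2) = ⊕ of these = min[9, 0, -4] = -4.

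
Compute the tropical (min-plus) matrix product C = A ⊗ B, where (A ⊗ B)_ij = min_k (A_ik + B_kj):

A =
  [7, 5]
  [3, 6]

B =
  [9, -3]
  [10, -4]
A ⊗ B =
  [15, 1]
  [12, 0]

Apply the min-plus product entry-by-entry:
  C[0][0] = min over k of (A[0][0] + B[0][0] = 7 + 9 = 16, A[0][1] + B[1][0] = 5 + 10 = 15) = 15 (attained at k = 1)
  C[0][1] = min over k of (A[0][0] + B[0][1] = 7 + -3 = 4, A[0][1] + B[1][1] = 5 + -4 = 1) = 1 (attained at k = 1)
  C[1][0] = min over k of (A[1][0] + B[0][0] = 3 + 9 = 12, A[1][1] + B[1][0] = 6 + 10 = 16) = 12 (attained at k = 0)
  C[1][1] = min over k of (A[1][0] + B[0][1] = 3 + -3 = 0, A[1][1] + B[1][1] = 6 + -4 = 2) = 0 (attained at k = 0)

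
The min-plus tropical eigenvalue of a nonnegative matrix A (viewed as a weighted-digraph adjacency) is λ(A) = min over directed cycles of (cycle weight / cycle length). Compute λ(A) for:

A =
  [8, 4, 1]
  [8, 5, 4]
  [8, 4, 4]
λ(A) = 4

Enumerate directed cycles and compute their means (weight / length). Sample:
  cycle 0 → 0: weight = 8, length = 1, mean = 8/1 ≈ 8.000
  cycle 1 → 1: weight = 5, length = 1, mean = 5/1 ≈ 5.000
  cycle 2 → 2: weight = 4, length = 1, mean = 4/1 ≈ 4.000
  cycle 0 → 1 → 0: weight = 12, length = 2, mean = 12/2 ≈ 6.000
  cycle 0 → 2 → 0: weight = 9, length = 2, mean = 9/2 ≈ 4.500
  cycle 1 → 0 → 1: weight = 12, length = 2, mean = 12/2 ≈ 6.000
Minimum mean = 4.000, attained e.g. along the cycle 2 → 2 with weight 4 and length 1. So λ(A) = 4/1 = 4.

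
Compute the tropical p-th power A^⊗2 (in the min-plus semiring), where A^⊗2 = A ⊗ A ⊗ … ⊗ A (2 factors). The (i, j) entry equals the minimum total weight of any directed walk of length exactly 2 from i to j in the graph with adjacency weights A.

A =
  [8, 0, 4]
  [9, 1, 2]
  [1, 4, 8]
A^⊗2 =
  [5, 1, 2]
  [3, 2, 3]
  [9, 1, 5]

Each entry (A^⊗2)_ij equals the minimum over all length-2 walks i = v_0 → v_1 → … → v_2 = j of Σ_t A[v_t][v_{t+1}]. For example, for (i, j) = (0, 2) we minimise over 3 possible intermediate vertex sequences; the minimum is 2, attained along the walk 0 → 1 → 2.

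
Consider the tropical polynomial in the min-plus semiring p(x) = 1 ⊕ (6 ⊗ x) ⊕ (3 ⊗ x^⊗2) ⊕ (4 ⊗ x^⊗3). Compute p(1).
p(1) = 1

A tropical monomial a ⊗ x^⊗i evaluates to a + i · x. Evaluating each term at x = 1:
  Term 0 contributes 1 + 0 · 1 = 1
  Term 1 contributes 6 + 1 · 1 = 7
  Term 2 contributes 3 + 2 · 1 = 5
  Term 3 contributes 4 + 3 · 1 = 7
p(1) = ⊕ of these = min[1, 7, 5, 7] = 1.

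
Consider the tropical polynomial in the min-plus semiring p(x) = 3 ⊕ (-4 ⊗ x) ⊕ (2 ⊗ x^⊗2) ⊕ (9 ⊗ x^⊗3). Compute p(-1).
p(-1) = -5

A tropical monomial a ⊗ x^⊗i evaluates to a + i · x. Evaluating each term at x = -1:
  Term 0 contributes 3 + 0 · -1 = 3
  Term 1 contributes -4 + 1 · -1 = -5
  Term 2 contributes 2 + 2 · -1 = 0
  Term 3 contributes 9 + 3 · -1 = 6
p(-1) = ⊕ of these = min[3, -5, 0, 6] = -5.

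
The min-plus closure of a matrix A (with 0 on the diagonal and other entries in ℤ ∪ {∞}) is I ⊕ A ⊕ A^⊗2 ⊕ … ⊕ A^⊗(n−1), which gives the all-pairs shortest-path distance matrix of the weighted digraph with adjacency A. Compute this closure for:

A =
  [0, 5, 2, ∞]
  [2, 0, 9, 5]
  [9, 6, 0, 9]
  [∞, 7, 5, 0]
Closure =
  [0, 5, 2, 10]
  [2, 0, 4, 5]
  [8, 6, 0, 9]
  [9, 7, 5, 0]

This is the Floyd-Warshall all-pairs shortest-path computation. For each intermediate vertex k = 0, 1, …, 3, update dist[i][j] ← min(dist[i][j], dist[i][k] + dist[k][j]). The final matrix gives, for each (i, j), the minimum total weight of any directed path from i to j (possibly empty when i = j).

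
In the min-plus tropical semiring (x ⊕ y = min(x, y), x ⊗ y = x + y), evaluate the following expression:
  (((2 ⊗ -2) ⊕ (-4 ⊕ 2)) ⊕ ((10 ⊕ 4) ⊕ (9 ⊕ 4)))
(((2 ⊗ -2) ⊕ (-4 ⊕ 2)) ⊕ ((10 ⊕ 4) ⊕ (9 ⊕ 4))) = -4

Expand innermost to outermost. Recall ⊕ takes the minimum of its arguments and ⊗ takes their sum. Working out the expression (((2 ⊗ -2) ⊕ (-4 ⊕ 2)) ⊕ ((10 ⊕ 4) ⊕ (9 ⊕ 4))) gives -4.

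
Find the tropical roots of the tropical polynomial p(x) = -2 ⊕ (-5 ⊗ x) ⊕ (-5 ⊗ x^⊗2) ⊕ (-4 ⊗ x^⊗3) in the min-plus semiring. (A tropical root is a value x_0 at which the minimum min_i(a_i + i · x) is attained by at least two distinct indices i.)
Roots: {-1, 0, 3}

Each tropical root is a break point of the lower envelope of the lines y = a_i + i · x (there are 4 lines, with slopes 0, 1, ..., 3). Only the lines that attain the minimum somewhere contribute to roots; other lines are dominated. Here the surviving (envelope) indices are i = 3, i = 2, i = 1, i = 0.
Intersections between consecutive envelope lines give the roots: for adjacent envelope indices i < j the intersection is x = (a_i − a_j) / (j − i). Reading off the sorted break points: {-1, 0, 3}.
Verification: at each break x_0, at least two indices attain the minimum of min_i(a_i + i · x_0).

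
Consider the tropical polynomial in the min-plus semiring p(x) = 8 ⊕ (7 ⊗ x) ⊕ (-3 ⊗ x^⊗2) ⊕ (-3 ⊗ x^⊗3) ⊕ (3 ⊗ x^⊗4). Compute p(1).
p(1) = -1

A tropical monomial a ⊗ x^⊗i evaluates to a + i · x. Evaluating each term at x = 1:
  Term 0 contributes 8 + 0 · 1 = 8
  Term 1 contributes 7 + 1 · 1 = 8
  Term 2 contributes -3 + 2 · 1 = -1
  Term 3 contributes -3 + 3 · 1 = 0
  Term 4 contributes 3 + 4 · 1 = 7
p(1) = ⊕ of these = min[8, 8, -1, 0, 7] = -1.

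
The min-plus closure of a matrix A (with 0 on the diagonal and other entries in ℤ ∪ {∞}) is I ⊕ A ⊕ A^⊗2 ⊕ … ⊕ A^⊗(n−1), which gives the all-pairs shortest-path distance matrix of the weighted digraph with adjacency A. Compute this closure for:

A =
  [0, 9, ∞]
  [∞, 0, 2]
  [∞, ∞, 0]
Closure =
  [0, 9, 11]
  [∞, 0, 2]
  [∞, ∞, 0]

This is the Floyd-Warshall all-pairs shortest-path computation. For each intermediate vertex k = 0, 1, …, 2, update dist[i][j] ← min(dist[i][j], dist[i][k] + dist[k][j]). The final matrix gives, for each (i, j), the minimum total weight of any directed path from i to j (possibly empty when i = j).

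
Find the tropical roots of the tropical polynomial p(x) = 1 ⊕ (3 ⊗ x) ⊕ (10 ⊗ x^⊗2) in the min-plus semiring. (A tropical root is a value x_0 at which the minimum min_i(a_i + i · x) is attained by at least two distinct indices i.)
Roots: {-7, -2}

Each tropical root is a break point of the lower envelope of the lines y = a_i + i · x (there are 3 lines, with slopes 0, 1, ..., 2). Only the lines that attain the minimum somewhere contribute to roots; other lines are dominated. Here the surviving (envelope) indices are i = 2, i = 1, i = 0.
Intersections between consecutive envelope lines give the roots: for adjacent envelope indices i < j the intersection is x = (a_i − a_j) / (j − i). Reading off the sorted break points: {-7, -2}.
Verification: at each break x_0, at least two indices attain the minimum of min_i(a_i + i · x_0).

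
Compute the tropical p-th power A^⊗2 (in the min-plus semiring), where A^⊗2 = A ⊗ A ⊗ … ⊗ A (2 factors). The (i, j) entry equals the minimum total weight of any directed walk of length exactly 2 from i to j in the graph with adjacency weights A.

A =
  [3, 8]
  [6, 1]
A^⊗2 =
  [6, 9]
  [7, 2]

Each entry (A^⊗2)_ij equals the minimum over all length-2 walks i = v_0 → v_1 → … → v_2 = j of Σ_t A[v_t][v_{t+1}]. For example, for (i, j) = (0, 1) we minimise over 2 possible intermediate vertex sequences; the minimum is 9, attained along the walk 0 → 1 → 1.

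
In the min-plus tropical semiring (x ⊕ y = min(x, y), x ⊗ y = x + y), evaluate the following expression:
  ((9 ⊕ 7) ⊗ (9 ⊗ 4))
((9 ⊕ 7) ⊗ (9 ⊗ 4)) = 20

Expand innermost to outermost. Recall ⊕ takes the minimum of its arguments and ⊗ takes their sum. Working out the expression ((9 ⊕ 7) ⊗ (9 ⊗ 4)) gives 20.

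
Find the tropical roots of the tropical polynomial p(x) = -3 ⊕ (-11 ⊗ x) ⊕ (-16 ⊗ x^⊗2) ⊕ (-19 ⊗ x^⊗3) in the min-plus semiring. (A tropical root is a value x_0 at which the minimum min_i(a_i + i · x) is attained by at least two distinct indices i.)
Roots: {3, 5, 8}

Each tropical root is a break point of the lower envelope of the lines y = a_i + i · x (there are 4 lines, with slopes 0, 1, ..., 3). Only the lines that attain the minimum somewhere contribute to roots; other lines are dominated. Here the surviving (envelope) indices are i = 3, i = 2, i = 1, i = 0.
Intersections between consecutive envelope lines give the roots: for adjacent envelope indices i < j the intersection is x = (a_i − a_j) / (j − i). Reading off the sorted break points: {3, 5, 8}.
Verification: at each break x_0, at least two indices attain the minimum of min_i(a_i + i · x_0).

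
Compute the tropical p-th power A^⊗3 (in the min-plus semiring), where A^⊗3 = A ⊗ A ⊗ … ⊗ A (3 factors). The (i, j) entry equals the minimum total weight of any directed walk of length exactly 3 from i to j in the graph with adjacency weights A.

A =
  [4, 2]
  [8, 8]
A^⊗3 =
  [12, 10]
  [16, 14]

Each entry (A^⊗3)_ij equals the minimum over all length-3 walks i = v_0 → v_1 → … → v_3 = j of Σ_t A[v_t][v_{t+1}]. For example, for (i, j) = (0, 1) we minimise over 4 possible intermediate vertex sequences; the minimum is 10, attained along the walk 0 → 0 → 0 → 1.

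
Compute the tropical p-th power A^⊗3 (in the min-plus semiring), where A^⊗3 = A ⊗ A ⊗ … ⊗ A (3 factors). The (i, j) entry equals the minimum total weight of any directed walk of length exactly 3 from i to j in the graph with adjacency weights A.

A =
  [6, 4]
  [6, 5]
A^⊗3 =
  [15, 14]
  [16, 15]

Each entry (A^⊗3)_ij equals the minimum over all length-3 walks i = v_0 → v_1 → … → v_3 = j of Σ_t A[v_t][v_{t+1}]. For example, for (i, j) = (0, 1) we minimise over 4 possible intermediate vertex sequences; the minimum is 14, attained along the walk 0 → 1 → 0 → 1.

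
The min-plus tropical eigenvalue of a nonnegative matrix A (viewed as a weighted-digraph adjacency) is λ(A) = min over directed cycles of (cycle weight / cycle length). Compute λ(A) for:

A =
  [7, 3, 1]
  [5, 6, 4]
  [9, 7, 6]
λ(A) = 4

Enumerate directed cycles and compute their means (weight / length). Sample:
  cycle 0 → 0: weight = 7, length = 1, mean = 7/1 ≈ 7.000
  cycle 1 → 1: weight = 6, length = 1, mean = 6/1 ≈ 6.000
  cycle 2 → 2: weight = 6, length = 1, mean = 6/1 ≈ 6.000
  cycle 0 → 1 → 0: weight = 8, length = 2, mean = 8/2 ≈ 4.000
  cycle 0 → 2 → 0: weight = 10, length = 2, mean = 10/2 ≈ 5.000
  cycle 1 → 0 → 1: weight = 8, length = 2, mean = 8/2 ≈ 4.000
Minimum mean = 4.000, attained e.g. along the cycle 0 → 1 → 0 with weight 8 and length 2. So λ(A) = 8/2 = 4.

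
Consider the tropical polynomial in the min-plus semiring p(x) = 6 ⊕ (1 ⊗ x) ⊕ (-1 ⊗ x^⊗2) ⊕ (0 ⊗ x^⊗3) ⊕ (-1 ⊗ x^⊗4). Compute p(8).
p(8) = 6

A tropical monomial a ⊗ x^⊗i evaluates to a + i · x. Evaluating each term at x = 8:
  Term 0 contributes 6 + 0 · 8 = 6
  Term 1 contributes 1 + 1 · 8 = 9
  Term 2 contributes -1 + 2 · 8 = 15
  Term 3 contributes 0 + 3 · 8 = 24
  Term 4 contributes -1 + 4 · 8 = 31
p(8) = ⊕ of these = min[6, 9, 15, 24, 31] = 6.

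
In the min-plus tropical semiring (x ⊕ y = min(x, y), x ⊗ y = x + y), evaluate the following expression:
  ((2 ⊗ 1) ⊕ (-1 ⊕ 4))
((2 ⊗ 1) ⊕ (-1 ⊕ 4)) = -1

Expand innermost to outermost. Recall ⊕ takes the minimum of its arguments and ⊗ takes their sum. Working out the expression ((2 ⊗ 1) ⊕ (-1 ⊕ 4)) gives -1.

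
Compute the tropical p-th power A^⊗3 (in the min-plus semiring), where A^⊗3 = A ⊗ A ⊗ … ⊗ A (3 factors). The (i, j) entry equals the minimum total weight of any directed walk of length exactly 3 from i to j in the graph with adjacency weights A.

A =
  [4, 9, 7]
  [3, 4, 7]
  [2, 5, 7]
A^⊗3 =
  [12, 16, 15]
  [11, 12, 14]
  [10, 13, 13]

Each entry (A^⊗3)_ij equals the minimum over all length-3 walks i = v_0 → v_1 → … → v_3 = j of Σ_t A[v_t][v_{t+1}]. For example, for (i, j) = (0, 2) we minimise over 9 possible intermediate vertex sequences; the minimum is 15, attained along the walk 0 → 0 → 0 → 2.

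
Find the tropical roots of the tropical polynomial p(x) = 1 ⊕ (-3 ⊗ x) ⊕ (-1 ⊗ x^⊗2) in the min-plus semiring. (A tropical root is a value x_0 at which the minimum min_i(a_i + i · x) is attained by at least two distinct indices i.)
Roots: {-2, 4}

Each tropical root is a break point of the lower envelope of the lines y = a_i + i · x (there are 3 lines, with slopes 0, 1, ..., 2). Only the lines that attain the minimum somewhere contribute to roots; other lines are dominated. Here the surviving (envelope) indices are i = 2, i = 1, i = 0.
Intersections between consecutive envelope lines give the roots: for adjacent envelope indices i < j the intersection is x = (a_i − a_j) / (j − i). Reading off the sorted break points: {-2, 4}.
Verification: at each break x_0, at least two indices attain the minimum of min_i(a_i + i · x_0).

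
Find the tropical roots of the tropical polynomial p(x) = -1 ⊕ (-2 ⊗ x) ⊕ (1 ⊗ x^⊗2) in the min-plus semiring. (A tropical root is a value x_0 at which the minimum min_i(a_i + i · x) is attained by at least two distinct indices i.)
Roots: {-3, 1}

Each tropical root is a break point of the lower envelope of the lines y = a_i + i · x (there are 3 lines, with slopes 0, 1, ..., 2). Only the lines that attain the minimum somewhere contribute to roots; other lines are dominated. Here the surviving (envelope) indices are i = 2, i = 1, i = 0.
Intersections between consecutive envelope lines give the roots: for adjacent envelope indices i < j the intersection is x = (a_i − a_j) / (j − i). Reading off the sorted break points: {-3, 1}.
Verification: at each break x_0, at least two indices attain the minimum of min_i(a_i + i · x_0).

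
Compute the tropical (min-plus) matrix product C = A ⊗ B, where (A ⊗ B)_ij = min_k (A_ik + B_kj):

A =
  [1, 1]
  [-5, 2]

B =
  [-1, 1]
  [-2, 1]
A ⊗ B =
  [-1, 2]
  [-6, -4]

Apply the min-plus product entry-by-entry:
  C[0][0] = min over k of (A[0][0] + B[0][0] = 1 + -1 = 0, A[0][1] + B[1][0] = 1 + -2 = -1) = -1 (attained at k = 1)
  C[0][1] = min over k of (A[0][0] + B[0][1] = 1 + 1 = 2, A[0][1] + B[1][1] = 1 + 1 = 2) = 2 (attained at k = 0)
  C[1][0] = min over k of (A[1][0] + B[0][0] = -5 + -1 = -6, A[1][1] + B[1][0] = 2 + -2 = 0) = -6 (attained at k = 0)
  C[1][1] = min over k of (A[1][0] + B[0][1] = -5 + 1 = -4, A[1][1] + B[1][1] = 2 + 1 = 3) = -4 (attained at k = 0)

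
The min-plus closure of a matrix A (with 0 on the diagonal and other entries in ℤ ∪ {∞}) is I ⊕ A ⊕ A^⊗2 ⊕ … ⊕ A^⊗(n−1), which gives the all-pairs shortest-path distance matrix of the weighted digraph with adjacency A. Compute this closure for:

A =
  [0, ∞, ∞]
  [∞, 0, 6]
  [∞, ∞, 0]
Closure =
  [0, ∞, ∞]
  [∞, 0, 6]
  [∞, ∞, 0]

This is the Floyd-Warshall all-pairs shortest-path computation. For each intermediate vertex k = 0, 1, …, 2, update dist[i][j] ← min(dist[i][j], dist[i][k] + dist[k][j]). The final matrix gives, for each (i, j), the minimum total weight of any directed path from i to j (possibly empty when i = j).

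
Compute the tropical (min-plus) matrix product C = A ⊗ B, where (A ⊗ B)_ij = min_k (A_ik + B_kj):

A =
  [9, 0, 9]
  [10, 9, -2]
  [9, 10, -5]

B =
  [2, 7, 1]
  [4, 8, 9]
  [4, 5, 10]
A ⊗ B =
  [4, 8, 9]
  [2, 3, 8]
  [-1, 0, 5]

Apply the min-plus product entry-by-entry:
  C[0][0] = min over k of (A[0][0] + B[0][0] = 9 + 2 = 11, A[0][1] + B[1][0] = 0 + 4 = 4, A[0][2] + B[2][0] = 9 + 4 = 13) = 4 (attained at k = 1)
  C[0][1] = min over k of (A[0][0] + B[0][1] = 9 + 7 = 16, A[0][1] + B[1][1] = 0 + 8 = 8, A[0][2] + B[2][1] = 9 + 5 = 14) = 8 (attained at k = 1)
  C[0][2] = min over k of (A[0][0] + B[0][2] = 9 + 1 = 10, A[0][1] + B[1][2] = 0 + 9 = 9, A[0][2] + B[2][2] = 9 + 10 = 19) = 9 (attained at k = 1)
  C[1][0] = min over k of (A[1][0] + B[0][0] = 10 + 2 = 12, A[1][1] + B[1][0] = 9 + 4 = 13, A[1][2] + B[2][0] = -2 + 4 = 2) = 2 (attained at k = 2)
  C[1][1] = min over k of (A[1][0] + B[0][1] = 10 + 7 = 17, A[1][1] + B[1][1] = 9 + 8 = 17, A[1][2] + B[2][1] = -2 + 5 = 3) = 3 (attained at k = 2)
  C[1][2] = min over k of (A[1][0] + B[0][2] = 10 + 1 = 11, A[1][1] + B[1][2] = 9 + 9 = 18, A[1][2] + B[2][2] = -2 + 10 = 8) = 8 (attained at k = 2)
  C[2][0] = min over k of (A[2][0] + B[0][0] = 9 + 2 = 11, A[2][1] + B[1][0] = 10 + 4 = 14, A[2][2] + B[2][0] = -5 + 4 = -1) = -1 (attained at k = 2)
  C[2][1] = min over k of (A[2][0] + B[0][1] = 9 + 7 = 16, A[2][1] + B[1][1] = 10 + 8 = 18, A[2][2] + B[2][1] = -5 + 5 = 0) = 0 (attained at k = 2)
  C[2][2] = min over k of (A[2][0] + B[0][2] = 9 + 1 = 10, A[2][1] + B[1][2] = 10 + 9 = 19, A[2][2] + B[2][2] = -5 + 10 = 5) = 5 (attained at k = 2)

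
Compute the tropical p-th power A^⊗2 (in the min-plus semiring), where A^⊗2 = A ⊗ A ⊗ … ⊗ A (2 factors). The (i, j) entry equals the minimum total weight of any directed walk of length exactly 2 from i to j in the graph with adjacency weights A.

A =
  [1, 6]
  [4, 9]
A^⊗2 =
  [2, 7]
  [5, 10]

Each entry (A^⊗2)_ij equals the minimum over all length-2 walks i = v_0 → v_1 → … → v_2 = j of Σ_t A[v_t][v_{t+1}]. For example, for (i, j) = (0, 1) we minimise over 2 possible intermediate vertex sequences; the minimum is 7, attained along the walk 0 → 0 → 1.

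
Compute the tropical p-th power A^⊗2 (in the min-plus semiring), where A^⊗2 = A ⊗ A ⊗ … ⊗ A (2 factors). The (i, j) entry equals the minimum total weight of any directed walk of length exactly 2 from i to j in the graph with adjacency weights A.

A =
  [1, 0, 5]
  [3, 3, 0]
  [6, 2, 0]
A^⊗2 =
  [2, 1, 0]
  [4, 2, 0]
  [5, 2, 0]

Each entry (A^⊗2)_ij equals the minimum over all length-2 walks i = v_0 → v_1 → … → v_2 = j of Σ_t A[v_t][v_{t+1}]. For example, for (i, j) = (0, 2) we minimise over 3 possible intermediate vertex sequences; the minimum is 0, attained along the walk 0 → 1 → 2.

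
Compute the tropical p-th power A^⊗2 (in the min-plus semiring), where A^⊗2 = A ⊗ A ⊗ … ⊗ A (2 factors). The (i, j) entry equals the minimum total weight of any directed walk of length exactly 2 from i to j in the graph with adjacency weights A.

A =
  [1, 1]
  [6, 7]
A^⊗2 =
  [2, 2]
  [7, 7]

Each entry (A^⊗2)_ij equals the minimum over all length-2 walks i = v_0 → v_1 → … → v_2 = j of Σ_t A[v_t][v_{t+1}]. For example, for (i, j) = (0, 1) we minimise over 2 possible intermediate vertex sequences; the minimum is 2, attained along the walk 0 → 0 → 1.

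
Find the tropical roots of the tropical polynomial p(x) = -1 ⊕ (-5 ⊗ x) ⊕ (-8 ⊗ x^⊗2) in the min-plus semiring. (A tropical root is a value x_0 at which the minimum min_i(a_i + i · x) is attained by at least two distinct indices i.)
Roots: {3, 4}

Each tropical root is a break point of the lower envelope of the lines y = a_i + i · x (there are 3 lines, with slopes 0, 1, ..., 2). Only the lines that attain the minimum somewhere contribute to roots; other lines are dominated. Here the surviving (envelope) indices are i = 2, i = 1, i = 0.
Intersections between consecutive envelope lines give the roots: for adjacent envelope indices i < j the intersection is x = (a_i − a_j) / (j − i). Reading off the sorted break points: {3, 4}.
Verification: at each break x_0, at least two indices attain the minimum of min_i(a_i + i · x_0).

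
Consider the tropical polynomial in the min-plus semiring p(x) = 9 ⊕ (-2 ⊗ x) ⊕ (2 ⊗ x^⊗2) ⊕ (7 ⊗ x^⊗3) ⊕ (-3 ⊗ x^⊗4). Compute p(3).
p(3) = 1

A tropical monomial a ⊗ x^⊗i evaluates to a + i · x. Evaluating each term at x = 3:
  Term 0 contributes 9 + 0 · 3 = 9
  Term 1 contributes -2 + 1 · 3 = 1
  Term 2 contributes 2 + 2 · 3 = 8
  Term 3 contributes 7 + 3 · 3 = 16
  Term 4 contributes -3 + 4 · 3 = 9
p(3) = ⊕ of these = min[9, 1, 8, 16, 9] = 1.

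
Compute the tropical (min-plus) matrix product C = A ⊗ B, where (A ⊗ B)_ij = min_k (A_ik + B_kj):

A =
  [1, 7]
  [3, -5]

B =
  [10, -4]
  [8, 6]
A ⊗ B =
  [11, -3]
  [3, -1]

Apply the min-plus product entry-by-entry:
  C[0][0] = min over k of (A[0][0] + B[0][0] = 1 + 10 = 11, A[0][1] + B[1][0] = 7 + 8 = 15) = 11 (attained at k = 0)
  C[0][1] = min over k of (A[0][0] + B[0][1] = 1 + -4 = -3, A[0][1] + B[1][1] = 7 + 6 = 13) = -3 (attained at k = 0)
  C[1][0] = min over k of (A[1][0] + B[0][0] = 3 + 10 = 13, A[1][1] + B[1][0] = -5 + 8 = 3) = 3 (attained at k = 1)
  C[1][1] = min over k of (A[1][0] + B[0][1] = 3 + -4 = -1, A[1][1] + B[1][1] = -5 + 6 = 1) = -1 (attained at k = 0)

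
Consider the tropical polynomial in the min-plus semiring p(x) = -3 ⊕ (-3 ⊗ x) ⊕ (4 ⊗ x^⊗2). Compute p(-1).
p(-1) = -4

A tropical monomial a ⊗ x^⊗i evaluates to a + i · x. Evaluating each term at x = -1:
  Term 0 contributes -3 + 0 · -1 = -3
  Term 1 contributes -3 + 1 · -1 = -4
  Term 2 contributes 4 + 2 · -1 = 2
p(-1) = ⊕ of these = min[-3, -4, 2] = -4.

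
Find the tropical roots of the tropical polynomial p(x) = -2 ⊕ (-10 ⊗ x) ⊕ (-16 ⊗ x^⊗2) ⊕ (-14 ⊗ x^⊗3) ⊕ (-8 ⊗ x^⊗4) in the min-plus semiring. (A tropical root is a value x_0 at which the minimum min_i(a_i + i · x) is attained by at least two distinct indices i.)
Roots: {-6, -2, 6, 8}

Each tropical root is a break point of the lower envelope of the lines y = a_i + i · x (there are 5 lines, with slopes 0, 1, ..., 4). Only the lines that attain the minimum somewhere contribute to roots; other lines are dominated. Here the surviving (envelope) indices are i = 4, i = 3, i = 2, i = 1, i = 0.
Intersections between consecutive envelope lines give the roots: for adjacent envelope indices i < j the intersection is x = (a_i − a_j) / (j − i). Reading off the sorted break points: {-6, -2, 6, 8}.
Verification: at each break x_0, at least two indices attain the minimum of min_i(a_i + i · x_0).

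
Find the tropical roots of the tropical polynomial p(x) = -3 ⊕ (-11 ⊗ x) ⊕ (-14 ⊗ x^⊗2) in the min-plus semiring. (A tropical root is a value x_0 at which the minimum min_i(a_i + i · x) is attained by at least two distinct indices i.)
Roots: {3, 8}

Each tropical root is a break point of the lower envelope of the lines y = a_i + i · x (there are 3 lines, with slopes 0, 1, ..., 2). Only the lines that attain the minimum somewhere contribute to roots; other lines are dominated. Here the surviving (envelope) indices are i = 2, i = 1, i = 0.
Intersections between consecutive envelope lines give the roots: for adjacent envelope indices i < j the intersection is x = (a_i − a_j) / (j − i). Reading off the sorted break points: {3, 8}.
Verification: at each break x_0, at least two indices attain the minimum of min_i(a_i + i · x_0).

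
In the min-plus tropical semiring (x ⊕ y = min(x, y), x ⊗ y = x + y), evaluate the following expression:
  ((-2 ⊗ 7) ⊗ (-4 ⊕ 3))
((-2 ⊗ 7) ⊗ (-4 ⊕ 3)) = 1

Expand innermost to outermost. Recall ⊕ takes the minimum of its arguments and ⊗ takes their sum. Working out the expression ((-2 ⊗ 7) ⊗ (-4 ⊕ 3)) gives 1.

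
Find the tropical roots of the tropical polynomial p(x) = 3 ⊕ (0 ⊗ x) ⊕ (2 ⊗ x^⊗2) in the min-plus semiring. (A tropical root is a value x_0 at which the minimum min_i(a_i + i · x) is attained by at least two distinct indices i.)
Roots: {-2, 3}

Each tropical root is a break point of the lower envelope of the lines y = a_i + i · x (there are 3 lines, with slopes 0, 1, ..., 2). Only the lines that attain the minimum somewhere contribute to roots; other lines are dominated. Here the surviving (envelope) indices are i = 2, i = 1, i = 0.
Intersections between consecutive envelope lines give the roots: for adjacent envelope indices i < j the intersection is x = (a_i − a_j) / (j − i). Reading off the sorted break points: {-2, 3}.
Verification: at each break x_0, at least two indices attain the minimum of min_i(a_i + i · x_0).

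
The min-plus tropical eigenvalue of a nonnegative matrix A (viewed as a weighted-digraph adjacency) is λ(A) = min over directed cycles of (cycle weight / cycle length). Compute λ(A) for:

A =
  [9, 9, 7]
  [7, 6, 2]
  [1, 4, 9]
λ(A) = 3

Enumerate directed cycles and compute their means (weight / length). Sample:
  cycle 0 → 0: weight = 9, length = 1, mean = 9/1 ≈ 9.000
  cycle 1 → 1: weight = 6, length = 1, mean = 6/1 ≈ 6.000
  cycle 2 → 2: weight = 9, length = 1, mean = 9/1 ≈ 9.000
  cycle 0 → 1 → 0: weight = 16, length = 2, mean = 16/2 ≈ 8.000
  cycle 0 → 2 → 0: weight = 8, length = 2, mean = 8/2 ≈ 4.000
  cycle 1 → 0 → 1: weight = 16, length = 2, mean = 16/2 ≈ 8.000
Minimum mean = 3.000, attained e.g. along the cycle 1 → 2 → 1 with weight 6 and length 2. So λ(A) = 6/2 = 3.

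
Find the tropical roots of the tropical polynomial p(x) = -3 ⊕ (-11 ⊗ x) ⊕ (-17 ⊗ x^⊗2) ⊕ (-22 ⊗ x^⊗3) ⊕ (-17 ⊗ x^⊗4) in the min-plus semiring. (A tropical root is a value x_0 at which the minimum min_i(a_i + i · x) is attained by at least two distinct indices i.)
Roots: {-5, 5, 6, 8}

Each tropical root is a break point of the lower envelope of the lines y = a_i + i · x (there are 5 lines, with slopes 0, 1, ..., 4). Only the lines that attain the minimum somewhere contribute to roots; other lines are dominated. Here the surviving (envelope) indices are i = 4, i = 3, i = 2, i = 1, i = 0.
Intersections between consecutive envelope lines give the roots: for adjacent envelope indices i < j the intersection is x = (a_i − a_j) / (j − i). Reading off the sorted break points: {-5, 5, 6, 8}.
Verification: at each break x_0, at least two indices attain the minimum of min_i(a_i + i · x_0).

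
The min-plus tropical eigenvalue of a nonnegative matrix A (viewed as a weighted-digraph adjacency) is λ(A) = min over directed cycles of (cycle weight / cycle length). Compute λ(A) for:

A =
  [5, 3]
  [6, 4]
λ(A) = 4

Enumerate directed cycles and compute their means (weight / length). Sample:
  cycle 0 → 0: weight = 5, length = 1, mean = 5/1 ≈ 5.000
  cycle 1 → 1: weight = 4, length = 1, mean = 4/1 ≈ 4.000
  cycle 0 → 1 → 0: weight = 9, length = 2, mean = 9/2 ≈ 4.500
  cycle 1 → 0 → 1: weight = 9, length = 2, mean = 9/2 ≈ 4.500
Minimum mean = 4.000, attained e.g. along the cycle 1 → 1 with weight 4 and length 1. So λ(A) = 4/1 = 4.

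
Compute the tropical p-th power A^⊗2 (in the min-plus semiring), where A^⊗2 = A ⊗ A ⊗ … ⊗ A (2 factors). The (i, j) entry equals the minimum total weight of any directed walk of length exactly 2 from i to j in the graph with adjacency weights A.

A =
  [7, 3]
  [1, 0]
A^⊗2 =
  [4, 3]
  [1, 0]

Each entry (A^⊗2)_ij equals the minimum over all length-2 walks i = v_0 → v_1 → … → v_2 = j of Σ_t A[v_t][v_{t+1}]. For example, for (i, j) = (0, 1) we minimise over 2 possible intermediate vertex sequences; the minimum is 3, attained along the walk 0 → 1 → 1.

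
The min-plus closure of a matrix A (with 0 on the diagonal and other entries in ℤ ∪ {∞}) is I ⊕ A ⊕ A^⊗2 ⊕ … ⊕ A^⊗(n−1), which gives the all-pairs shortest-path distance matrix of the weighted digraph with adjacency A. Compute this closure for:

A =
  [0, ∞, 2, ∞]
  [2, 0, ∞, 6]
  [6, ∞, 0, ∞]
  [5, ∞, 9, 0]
Closure =
  [0, ∞, 2, ∞]
  [2, 0, 4, 6]
  [6, ∞, 0, ∞]
  [5, ∞, 7, 0]

This is the Floyd-Warshall all-pairs shortest-path computation. For each intermediate vertex k = 0, 1, …, 3, update dist[i][j] ← min(dist[i][j], dist[i][k] + dist[k][j]). The final matrix gives, for each (i, j), the minimum total weight of any directed path from i to j (possibly empty when i = j).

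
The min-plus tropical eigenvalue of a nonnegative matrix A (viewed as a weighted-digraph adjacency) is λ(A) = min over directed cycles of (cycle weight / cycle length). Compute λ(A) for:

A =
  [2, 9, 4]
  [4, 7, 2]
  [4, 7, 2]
λ(A) = 2

Enumerate directed cycles and compute their means (weight / length). Sample:
  cycle 0 → 0: weight = 2, length = 1, mean = 2/1 ≈ 2.000
  cycle 1 → 1: weight = 7, length = 1, mean = 7/1 ≈ 7.000
  cycle 2 → 2: weight = 2, length = 1, mean = 2/1 ≈ 2.000
  cycle 0 → 1 → 0: weight = 13, length = 2, mean = 13/2 ≈ 6.500
  cycle 0 → 2 → 0: weight = 8, length = 2, mean = 8/2 ≈ 4.000
  cycle 1 → 0 → 1: weight = 13, length = 2, mean = 13/2 ≈ 6.500
Minimum mean = 2.000, attained e.g. along the cycle 0 → 0 with weight 2 and length 1. So λ(A) = 2/1 = 2.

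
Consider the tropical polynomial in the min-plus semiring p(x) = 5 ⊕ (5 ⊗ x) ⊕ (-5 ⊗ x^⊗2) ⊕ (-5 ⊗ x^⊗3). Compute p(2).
p(2) = -1

A tropical monomial a ⊗ x^⊗i evaluates to a + i · x. Evaluating each term at x = 2:
  Term 0 contributes 5 + 0 · 2 = 5
  Term 1 contributes 5 + 1 · 2 = 7
  Term 2 contributes -5 + 2 · 2 = -1
  Term 3 contributes -5 + 3 · 2 = 1
p(2) = ⊕ of these = min[5, 7, -1, 1] = -1.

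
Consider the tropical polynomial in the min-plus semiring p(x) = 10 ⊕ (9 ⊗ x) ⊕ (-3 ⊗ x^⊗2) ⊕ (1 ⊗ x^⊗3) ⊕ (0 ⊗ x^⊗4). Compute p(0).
p(0) = -3

A tropical monomial a ⊗ x^⊗i evaluates to a + i · x. Evaluating each term at x = 0:
  Term 0 contributes 10 + 0 · 0 = 10
  Term 1 contributes 9 + 1 · 0 = 9
  Term 2 contributes -3 + 2 · 0 = -3
  Term 3 contributes 1 + 3 · 0 = 1
  Term 4 contributes 0 + 4 · 0 = 0
p(0) = ⊕ of these = min[10, 9, -3, 1, 0] = -3.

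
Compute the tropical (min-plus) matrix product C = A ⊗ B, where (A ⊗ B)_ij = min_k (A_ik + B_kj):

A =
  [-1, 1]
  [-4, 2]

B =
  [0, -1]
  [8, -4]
A ⊗ B =
  [-1, -3]
  [-4, -5]

Apply the min-plus product entry-by-entry:
  C[0][0] = min over k of (A[0][0] + B[0][0] = -1 + 0 = -1, A[0][1] + B[1][0] = 1 + 8 = 9) = -1 (attained at k = 0)
  C[0][1] = min over k of (A[0][0] + B[0][1] = -1 + -1 = -2, A[0][1] + B[1][1] = 1 + -4 = -3) = -3 (attained at k = 1)
  C[1][0] = min over k of (A[1][0] + B[0][0] = -4 + 0 = -4, A[1][1] + B[1][0] = 2 + 8 = 10) = -4 (attained at k = 0)
  C[1][1] = min over k of (A[1][0] + B[0][1] = -4 + -1 = -5, A[1][1] + B[1][1] = 2 + -4 = -2) = -5 (attained at k = 0)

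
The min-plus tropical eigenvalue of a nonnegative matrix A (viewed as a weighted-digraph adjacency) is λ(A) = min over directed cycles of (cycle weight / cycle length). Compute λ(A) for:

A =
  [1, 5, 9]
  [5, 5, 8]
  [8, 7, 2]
λ(A) = 1

Enumerate directed cycles and compute their means (weight / length). Sample:
  cycle 0 → 0: weight = 1, length = 1, mean = 1/1 ≈ 1.000
  cycle 1 → 1: weight = 5, length = 1, mean = 5/1 ≈ 5.000
  cycle 2 → 2: weight = 2, length = 1, mean = 2/1 ≈ 2.000
  cycle 0 → 1 → 0: weight = 10, length = 2, mean = 10/2 ≈ 5.000
  cycle 0 → 2 → 0: weight = 17, length = 2, mean = 17/2 ≈ 8.500
  cycle 1 → 0 → 1: weight = 10, length = 2, mean = 10/2 ≈ 5.000
Minimum mean = 1.000, attained e.g. along the cycle 0 → 0 with weight 1 and length 1. So λ(A) = 1/1 = 1.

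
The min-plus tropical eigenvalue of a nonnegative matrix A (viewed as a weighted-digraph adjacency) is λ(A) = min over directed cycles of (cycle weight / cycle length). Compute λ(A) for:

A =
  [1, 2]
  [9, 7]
λ(A) = 1

Enumerate directed cycles and compute their means (weight / length). Sample:
  cycle 0 → 0: weight = 1, length = 1, mean = 1/1 ≈ 1.000
  cycle 1 → 1: weight = 7, length = 1, mean = 7/1 ≈ 7.000
  cycle 0 → 1 → 0: weight = 11, length = 2, mean = 11/2 ≈ 5.500
  cycle 1 → 0 → 1: weight = 11, length = 2, mean = 11/2 ≈ 5.500
Minimum mean = 1.000, attained e.g. along the cycle 0 → 0 with weight 1 and length 1. So λ(A) = 1/1 = 1.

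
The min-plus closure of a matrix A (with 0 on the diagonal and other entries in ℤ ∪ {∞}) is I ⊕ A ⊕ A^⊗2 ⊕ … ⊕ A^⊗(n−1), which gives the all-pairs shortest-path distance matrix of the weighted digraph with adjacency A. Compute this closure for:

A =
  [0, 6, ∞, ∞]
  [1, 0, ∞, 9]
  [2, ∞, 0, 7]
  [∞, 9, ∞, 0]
Closure =
  [0, 6, ∞, 15]
  [1, 0, ∞, 9]
  [2, 8, 0, 7]
  [10, 9, ∞, 0]

This is the Floyd-Warshall all-pairs shortest-path computation. For each intermediate vertex k = 0, 1, …, 3, update dist[i][j] ← min(dist[i][j], dist[i][k] + dist[k][j]). The final matrix gives, for each (i, j), the minimum total weight of any directed path from i to j (possibly empty when i = j).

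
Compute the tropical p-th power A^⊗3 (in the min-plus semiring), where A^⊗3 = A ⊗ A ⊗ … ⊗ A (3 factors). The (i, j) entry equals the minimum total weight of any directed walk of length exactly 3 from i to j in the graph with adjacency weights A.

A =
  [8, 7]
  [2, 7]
A^⊗3 =
  [16, 16]
  [11, 16]

Each entry (A^⊗3)_ij equals the minimum over all length-3 walks i = v_0 → v_1 → … → v_3 = j of Σ_t A[v_t][v_{t+1}]. For example, for (i, j) = (0, 1) we minimise over 4 possible intermediate vertex sequences; the minimum is 16, attained along the walk 0 → 1 → 0 → 1.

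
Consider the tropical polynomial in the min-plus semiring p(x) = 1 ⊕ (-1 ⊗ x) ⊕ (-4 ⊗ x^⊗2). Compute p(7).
p(7) = 1

A tropical monomial a ⊗ x^⊗i evaluates to a + i · x. Evaluating each term at x = 7:
  Term 0 contributes 1 + 0 · 7 = 1
  Term 1 contributes -1 + 1 · 7 = 6
  Term 2 contributes -4 + 2 · 7 = 10
p(7) = ⊕ of these = min[1, 6, 10] = 1.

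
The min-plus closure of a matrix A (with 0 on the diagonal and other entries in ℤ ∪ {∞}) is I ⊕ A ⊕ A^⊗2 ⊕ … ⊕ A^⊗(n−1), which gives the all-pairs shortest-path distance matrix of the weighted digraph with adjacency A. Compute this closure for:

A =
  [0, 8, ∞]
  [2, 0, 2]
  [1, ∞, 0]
Closure =
  [0, 8, 10]
  [2, 0, 2]
  [1, 9, 0]

This is the Floyd-Warshall all-pairs shortest-path computation. For each intermediate vertex k = 0, 1, …, 2, update dist[i][j] ← min(dist[i][j], dist[i][k] + dist[k][j]). The final matrix gives, for each (i, j), the minimum total weight of any directed path from i to j (possibly empty when i = j).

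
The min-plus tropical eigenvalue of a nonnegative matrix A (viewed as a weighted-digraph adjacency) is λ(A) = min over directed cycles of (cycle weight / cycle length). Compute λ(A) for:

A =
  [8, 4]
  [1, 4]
λ(A) = 5/2

Enumerate directed cycles and compute their means (weight / length). Sample:
  cycle 0 → 0: weight = 8, length = 1, mean = 8/1 ≈ 8.000
  cycle 1 → 1: weight = 4, length = 1, mean = 4/1 ≈ 4.000
  cycle 0 → 1 → 0: weight = 5, length = 2, mean = 5/2 ≈ 2.500
  cycle 1 → 0 → 1: weight = 5, length = 2, mean = 5/2 ≈ 2.500
Minimum mean = 2.500, attained e.g. along the cycle 0 → 1 → 0 with weight 5 and length 2. So λ(A) = 5/2 = 5/2.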